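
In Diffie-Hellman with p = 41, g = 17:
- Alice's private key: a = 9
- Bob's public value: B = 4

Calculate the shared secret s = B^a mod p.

Step 1: s = B^a mod p = 4^9 mod 41.
  4^1 mod 41 = 4
  4^2 mod 41 = (4 * 4) mod 41 = 16
  4^3 mod 41 = (16 * 4) mod 41 = 23
  4^4 mod 41 = (23 * 4) mod 41 = 10
  4^5 mod 41 = (10 * 4) mod 41 = 40
  4^6 mod 41 = (40 * 4) mod 41 = 37
  4^7 mod 41 = (37 * 4) mod 41 = 25
  4^8 mod 41 = (25 * 4) mod 41 = 18
  4^9 mod 41 = (18 * 4) mod 41 = 31
Result: shared secret = 31.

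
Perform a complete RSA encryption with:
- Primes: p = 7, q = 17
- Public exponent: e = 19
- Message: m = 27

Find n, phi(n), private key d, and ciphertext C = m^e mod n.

Step 1: n = 7 * 17 = 119.
Step 2: phi(n) = (7-1)(17-1) = 6 * 16 = 96.
Step 3: Find d = 19^(-1) mod 96 = 91.
  Verify: 19 * 91 = 1729 = 1 (mod 96).
Step 4: C = 27^19 mod 119 = 48.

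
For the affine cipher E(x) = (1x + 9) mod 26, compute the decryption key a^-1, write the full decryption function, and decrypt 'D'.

Step 1: Find a^-1, the modular inverse of 1 mod 26.
Step 2: We need 1 * a^-1 = 1 (mod 26).
Step 3: 1 * 1 = 1 = 0 * 26 + 1, so a^-1 = 1.
Step 4: D(y) = 1(y - 9) mod 26.
Step 5: Apply to 'D' (y = 3): D(3) = 1 * (3 - 9) mod 26 = 1 * -6 mod 26 = 20 -> 'U'.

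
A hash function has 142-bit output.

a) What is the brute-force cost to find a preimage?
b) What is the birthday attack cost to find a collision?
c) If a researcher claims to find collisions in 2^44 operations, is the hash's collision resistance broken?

Step 1: Preimage resistance requires brute-force of 2^142 operations.
Step 2: Collision resistance (birthday bound) = 2^(142/2) = 2^71.
Step 3: The claimed attack costs 2^44 operations.
Step 4: Since 2^44 < 2^71, the claimed attack beats the generic birthday bound, so collision resistance is broken.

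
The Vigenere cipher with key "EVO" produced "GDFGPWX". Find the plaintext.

Step 1: Extend key: EVOEVOE
Step 2: Decrypt each letter (c - k) mod 26:
  G(6) - E(4) = (6-4) mod 26 = 2 = C
  D(3) - V(21) = (3-21) mod 26 = 8 = I
  F(5) - O(14) = (5-14) mod 26 = 17 = R
  G(6) - E(4) = (6-4) mod 26 = 2 = C
  P(15) - V(21) = (15-21) mod 26 = 20 = U
  W(22) - O(14) = (22-14) mod 26 = 8 = I
  X(23) - E(4) = (23-4) mod 26 = 19 = T
Plaintext: CIRCUIT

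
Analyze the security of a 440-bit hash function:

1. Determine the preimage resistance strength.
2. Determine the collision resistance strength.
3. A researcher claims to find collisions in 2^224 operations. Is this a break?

Step 1: Preimage resistance requires brute-force of 2^440 operations.
Step 2: Collision resistance (birthday bound) = 2^(440/2) = 2^220.
Step 3: The claimed attack costs 2^224 operations.
Step 4: Since 2^224 >= 2^220, the claimed attack is no faster than the generic birthday attack, so this does not break collision resistance.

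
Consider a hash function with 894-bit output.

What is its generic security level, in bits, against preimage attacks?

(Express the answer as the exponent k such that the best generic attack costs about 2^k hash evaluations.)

Step 1: The hash has a 894-bit output.
Step 2: Preimage resistance means: given a digest h(x), it should be infeasible to find any input that hashes to it.
With a 894-bit output there are 2^894 possible digests, so a generic brute-force preimage search costs about 2^894 evaluations.
Step 3: Security level = 894 bits.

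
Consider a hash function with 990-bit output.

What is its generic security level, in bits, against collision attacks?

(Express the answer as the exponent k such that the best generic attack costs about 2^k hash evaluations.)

Step 1: The hash has a 990-bit output.
Step 2: Collision resistance means it should be infeasible to find any x != y with h(x) = h(y).
By the birthday bound, a generic collision search succeeds after about sqrt(2^990) = 2^(990/2) = 2^495 evaluations.
Step 3: Security level = 495 bits.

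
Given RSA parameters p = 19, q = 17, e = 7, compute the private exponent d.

Step 1: n = 19 * 17 = 323.
Step 2: phi(n) = 18 * 16 = 288.
Step 3: Find d such that 7 * d = 1 (mod 288).
Step 4: d = 7^(-1) mod 288 = 247.
Verification: 7 * 247 = 1729 = 6 * 288 + 1.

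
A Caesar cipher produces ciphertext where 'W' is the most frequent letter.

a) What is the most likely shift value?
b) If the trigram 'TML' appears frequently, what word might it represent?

Step 1: In English, 'E' is the most frequent letter (12.7%).
Step 2: The most frequent ciphertext letter is 'W' (position 22).
Step 3: Shift = (22 - 4) mod 26 = 18.
Step 4: Decrypt 'TML' by shifting back 18:
  T -> B
  M -> U
  L -> T
Step 5: 'TML' decrypts to 'BUT'.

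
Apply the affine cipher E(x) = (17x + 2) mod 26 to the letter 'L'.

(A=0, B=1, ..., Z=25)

Step 1: Convert 'L' to number: x = 11.
Step 2: E(11) = (17 * 11 + 2) mod 26 = 189 mod 26 = 7.
Step 3: Convert 7 back to letter: H.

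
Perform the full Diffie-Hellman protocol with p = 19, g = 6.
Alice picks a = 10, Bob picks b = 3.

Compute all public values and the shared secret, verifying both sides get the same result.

Step 1: A = g^a mod p = 6^10 mod 19 = 6.
Step 2: B = g^b mod p = 6^3 mod 19 = 7.
Step 3: Alice computes s = B^a mod p = 7^10 mod 19 = 7.
Step 4: Bob computes s = A^b mod p = 6^3 mod 19 = 7.
Both sides agree: shared secret = 7.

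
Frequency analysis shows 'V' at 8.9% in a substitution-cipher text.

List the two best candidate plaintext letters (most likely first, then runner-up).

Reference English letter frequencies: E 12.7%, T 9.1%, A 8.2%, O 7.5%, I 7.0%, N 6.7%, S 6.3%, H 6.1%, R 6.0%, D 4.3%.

Step 1: Observed frequency of 'V' is 8.9%.
Step 2: Compute distances to each reference frequency and sort:
  T (9.1%): difference = 0.2% <-- BEST
  A (8.2%): difference = 0.7% <-- RUNNER-UP
  O (7.5%): difference = 1.4%
  I (7.0%): difference = 1.9%
  N (6.7%): difference = 2.2%
Step 3: Most likely is 'T' (9.1%, diff 0.2%); second most likely is 'A' (8.2%, diff 0.7%).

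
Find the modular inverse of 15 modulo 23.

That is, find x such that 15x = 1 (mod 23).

Step 1: We need x such that 15 * x = 1 (mod 23).
Step 2: Using the extended Euclidean algorithm or trial:
  15 * 20 = 300 = 13 * 23 + 1.
Step 3: Since 300 mod 23 = 1, the inverse is x = 20.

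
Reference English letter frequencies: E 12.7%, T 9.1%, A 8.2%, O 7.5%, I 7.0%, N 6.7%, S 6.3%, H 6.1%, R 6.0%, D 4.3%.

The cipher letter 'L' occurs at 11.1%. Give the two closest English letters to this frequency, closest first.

Step 1: Observed frequency of 'L' is 11.1%.
Step 2: Compute distances to each reference frequency and sort:
  E (12.7%): difference = 1.6% <-- BEST
  T (9.1%): difference = 2.0% <-- RUNNER-UP
  A (8.2%): difference = 2.9%
  O (7.5%): difference = 3.6%
  I (7.0%): difference = 4.1%
Step 3: Most likely is 'E' (12.7%, diff 1.6%); second most likely is 'T' (9.1%, diff 2.0%).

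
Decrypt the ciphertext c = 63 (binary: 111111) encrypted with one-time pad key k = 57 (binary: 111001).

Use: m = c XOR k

Step 1: XOR ciphertext with key:
  Ciphertext: 111111
  Key:        111001
  XOR:        000110
Step 2: Plaintext = 000110 = 6 in decimal.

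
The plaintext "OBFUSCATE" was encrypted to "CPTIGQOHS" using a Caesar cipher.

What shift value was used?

Step 1: Compare first letters: O (position 14) -> C (position 2).
Step 2: Shift = (2 - 14) mod 26 = 14.
The shift value is 14.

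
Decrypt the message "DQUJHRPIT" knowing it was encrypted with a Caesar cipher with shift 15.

Step 1: Reverse the shift by subtracting 15 from each letter position.
  D (position 3) -> position (3-15) mod 26 = 14 -> O
  Q (position 16) -> position (16-15) mod 26 = 1 -> B
  U (position 20) -> position (20-15) mod 26 = 5 -> F
  J (position 9) -> position (9-15) mod 26 = 20 -> U
  H (position 7) -> position (7-15) mod 26 = 18 -> S
  R (position 17) -> position (17-15) mod 26 = 2 -> C
  P (position 15) -> position (15-15) mod 26 = 0 -> A
  I (position 8) -> position (8-15) mod 26 = 19 -> T
  T (position 19) -> position (19-15) mod 26 = 4 -> E
Decrypted message: OBFUSCATE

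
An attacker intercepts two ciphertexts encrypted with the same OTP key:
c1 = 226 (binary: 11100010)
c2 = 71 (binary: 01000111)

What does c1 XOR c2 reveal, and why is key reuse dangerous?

Step 1: c1 XOR c2 = (m1 XOR k) XOR (m2 XOR k).
Step 2: By XOR associativity/commutativity: = m1 XOR m2 XOR k XOR k = m1 XOR m2.
Step 3: 11100010 XOR 01000111 = 10100101 = 165.
Step 4: The key cancels out! An attacker learns m1 XOR m2 = 165, revealing the relationship between plaintexts.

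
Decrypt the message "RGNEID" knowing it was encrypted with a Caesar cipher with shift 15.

Step 1: Reverse the shift by subtracting 15 from each letter position.
  R (position 17) -> position (17-15) mod 26 = 2 -> C
  G (position 6) -> position (6-15) mod 26 = 17 -> R
  N (position 13) -> position (13-15) mod 26 = 24 -> Y
  E (position 4) -> position (4-15) mod 26 = 15 -> P
  I (position 8) -> position (8-15) mod 26 = 19 -> T
  D (position 3) -> position (3-15) mod 26 = 14 -> O
Decrypted message: CRYPTO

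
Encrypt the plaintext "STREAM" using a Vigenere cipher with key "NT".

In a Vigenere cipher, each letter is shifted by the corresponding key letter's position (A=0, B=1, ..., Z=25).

Step 1: Repeat key to match plaintext length:
  Plaintext: STREAM
  Key:       NTNTNT
Step 2: Encrypt each letter:
  S(18) + N(13) = (18+13) mod 26 = 5 = F
  T(19) + T(19) = (19+19) mod 26 = 12 = M
  R(17) + N(13) = (17+13) mod 26 = 4 = E
  E(4) + T(19) = (4+19) mod 26 = 23 = X
  A(0) + N(13) = (0+13) mod 26 = 13 = N
  M(12) + T(19) = (12+19) mod 26 = 5 = F
Ciphertext: FMEXNF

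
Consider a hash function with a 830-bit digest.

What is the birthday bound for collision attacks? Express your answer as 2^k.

Step 1: The birthday paradox gives collision probability ~50% after sqrt(2^n) = 2^(n/2) hashes.
Step 2: For 830-bit output: 2^(830/2) = 2^415.
Step 3: Approximately 2^415 hash computations needed.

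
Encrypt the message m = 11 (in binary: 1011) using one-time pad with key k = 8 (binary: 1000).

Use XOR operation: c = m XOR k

Step 1: Write out the XOR operation bit by bit:
  Message: 1011
  Key:     1000
  XOR:     0011
Step 2: Convert to decimal: 0011 = 3.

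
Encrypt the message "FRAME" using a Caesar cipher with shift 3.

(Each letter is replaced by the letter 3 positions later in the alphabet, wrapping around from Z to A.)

Step 1: For each letter, shift forward by 3 positions (mod 26).
  F (position 5) -> position (5+3) mod 26 = 8 -> I
  R (position 17) -> position (17+3) mod 26 = 20 -> U
  A (position 0) -> position (0+3) mod 26 = 3 -> D
  M (position 12) -> position (12+3) mod 26 = 15 -> P
  E (position 4) -> position (4+3) mod 26 = 7 -> H
Result: IUDPH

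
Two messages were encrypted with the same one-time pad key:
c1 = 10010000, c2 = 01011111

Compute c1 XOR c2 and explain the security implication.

Step 1: c1 XOR c2 = (m1 XOR k) XOR (m2 XOR k).
Step 2: By XOR associativity/commutativity: = m1 XOR m2 XOR k XOR k = m1 XOR m2.
Step 3: 10010000 XOR 01011111 = 11001111 = 207.
Step 4: The key cancels out! An attacker learns m1 XOR m2 = 207, revealing the relationship between plaintexts.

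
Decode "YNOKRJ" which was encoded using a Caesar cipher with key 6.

Step 1: Reverse the shift by subtracting 6 from each letter position.
  Y (position 24) -> position (24-6) mod 26 = 18 -> S
  N (position 13) -> position (13-6) mod 26 = 7 -> H
  O (position 14) -> position (14-6) mod 26 = 8 -> I
  K (position 10) -> position (10-6) mod 26 = 4 -> E
  R (position 17) -> position (17-6) mod 26 = 11 -> L
  J (position 9) -> position (9-6) mod 26 = 3 -> D
Decrypted message: SHIELD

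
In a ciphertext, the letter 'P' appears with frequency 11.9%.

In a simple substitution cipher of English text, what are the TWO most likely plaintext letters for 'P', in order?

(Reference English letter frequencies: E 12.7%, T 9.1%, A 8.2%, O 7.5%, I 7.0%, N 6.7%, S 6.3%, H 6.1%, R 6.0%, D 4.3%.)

Step 1: Observed frequency of 'P' is 11.9%.
Step 2: Compute distances to each reference frequency and sort:
  E (12.7%): difference = 0.8% <-- BEST
  T (9.1%): difference = 2.8% <-- RUNNER-UP
  A (8.2%): difference = 3.7%
  O (7.5%): difference = 4.4%
  I (7.0%): difference = 4.9%
Step 3: Most likely is 'E' (12.7%, diff 0.8%); second most likely is 'T' (9.1%, diff 2.8%).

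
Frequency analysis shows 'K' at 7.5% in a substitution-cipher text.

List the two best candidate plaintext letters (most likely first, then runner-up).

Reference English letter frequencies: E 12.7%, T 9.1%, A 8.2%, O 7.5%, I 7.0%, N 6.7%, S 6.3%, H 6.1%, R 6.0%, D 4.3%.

Step 1: Observed frequency of 'K' is 7.5%.
Step 2: Compute distances to each reference frequency and sort:
  O (7.5%): difference = 0.0% <-- BEST
  I (7.0%): difference = 0.5% <-- RUNNER-UP
  A (8.2%): difference = 0.7%
  N (6.7%): difference = 0.8%
  S (6.3%): difference = 1.2%
Step 3: Most likely is 'O' (7.5%, diff 0.0%); second most likely is 'I' (7.0%, diff 0.5%).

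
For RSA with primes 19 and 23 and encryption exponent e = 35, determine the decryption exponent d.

Step 1: n = 19 * 23 = 437.
Step 2: phi(n) = 18 * 22 = 396.
Step 3: Find d such that 35 * d = 1 (mod 396).
Step 4: d = 35^(-1) mod 396 = 215.
Verification: 35 * 215 = 7525 = 19 * 396 + 1.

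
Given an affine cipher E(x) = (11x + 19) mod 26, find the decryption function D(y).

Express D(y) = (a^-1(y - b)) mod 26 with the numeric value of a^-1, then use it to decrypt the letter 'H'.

Step 1: Find a^-1, the modular inverse of 11 mod 26.
Step 2: We need 11 * a^-1 = 1 (mod 26).
Step 3: 11 * 19 = 209 = 8 * 26 + 1, so a^-1 = 19.
Step 4: D(y) = 19(y - 19) mod 26.
Step 5: Apply to 'H' (y = 7): D(7) = 19 * (7 - 19) mod 26 = 19 * -12 mod 26 = 6 -> 'G'.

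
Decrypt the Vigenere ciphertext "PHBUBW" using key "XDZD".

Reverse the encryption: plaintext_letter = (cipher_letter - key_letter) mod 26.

Step 1: Extend key: XDZDXD
Step 2: Decrypt each letter (c - k) mod 26:
  P(15) - X(23) = (15-23) mod 26 = 18 = S
  H(7) - D(3) = (7-3) mod 26 = 4 = E
  B(1) - Z(25) = (1-25) mod 26 = 2 = C
  U(20) - D(3) = (20-3) mod 26 = 17 = R
  B(1) - X(23) = (1-23) mod 26 = 4 = E
  W(22) - D(3) = (22-3) mod 26 = 19 = T
Plaintext: SECRET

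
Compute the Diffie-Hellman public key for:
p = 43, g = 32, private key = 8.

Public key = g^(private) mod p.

Step 1: A = g^a mod p = 32^8 mod 43.
  32^1 mod 43 = 32
  32^2 mod 43 = (32 * 32) mod 43 = 35
  32^3 mod 43 = (35 * 32) mod 43 = 2
  32^4 mod 43 = (2 * 32) mod 43 = 21
  32^5 mod 43 = (21 * 32) mod 43 = 27
  32^6 mod 43 = (27 * 32) mod 43 = 4
  32^7 mod 43 = (4 * 32) mod 43 = 42
  32^8 mod 43 = (42 * 32) mod 43 = 11
Result: A = 11.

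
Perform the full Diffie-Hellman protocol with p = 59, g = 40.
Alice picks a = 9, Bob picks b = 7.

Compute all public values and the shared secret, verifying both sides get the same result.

Step 1: A = g^a mod p = 40^9 mod 59 = 47.
Step 2: B = g^b mod p = 40^7 mod 59 = 32.
Step 3: Alice computes s = B^a mod p = 32^9 mod 59 = 13.
Step 4: Bob computes s = A^b mod p = 47^7 mod 59 = 13.
Both sides agree: shared secret = 13.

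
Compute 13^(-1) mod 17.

Step 1: We need x such that 13 * x = 1 (mod 17).
Step 2: Using the extended Euclidean algorithm or trial:
  13 * 4 = 52 = 3 * 17 + 1.
Step 3: Since 52 mod 17 = 1, the inverse is x = 4.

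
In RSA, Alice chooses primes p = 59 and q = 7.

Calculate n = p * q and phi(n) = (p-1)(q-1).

Step 1: n = p * q = 59 * 7 = 413.
Step 2: phi(n) = (p-1)(q-1) = 58 * 6 = 348.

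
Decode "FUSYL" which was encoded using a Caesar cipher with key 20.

Step 1: Reverse the shift by subtracting 20 from each letter position.
  F (position 5) -> position (5-20) mod 26 = 11 -> L
  U (position 20) -> position (20-20) mod 26 = 0 -> A
  S (position 18) -> position (18-20) mod 26 = 24 -> Y
  Y (position 24) -> position (24-20) mod 26 = 4 -> E
  L (position 11) -> position (11-20) mod 26 = 17 -> R
Decrypted message: LAYER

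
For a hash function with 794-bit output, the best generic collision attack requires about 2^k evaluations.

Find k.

Step 1: The hash has a 794-bit output.
Step 2: Collision resistance means it should be infeasible to find any x != y with h(x) = h(y).
By the birthday bound, a generic collision search succeeds after about sqrt(2^794) = 2^(794/2) = 2^397 evaluations.
Step 3: Security level = 397 bits.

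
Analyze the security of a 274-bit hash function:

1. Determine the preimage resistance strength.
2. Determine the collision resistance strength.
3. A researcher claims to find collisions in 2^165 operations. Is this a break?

Step 1: Preimage resistance requires brute-force of 2^274 operations.
Step 2: Collision resistance (birthday bound) = 2^(274/2) = 2^137.
Step 3: The claimed attack costs 2^165 operations.
Step 4: Since 2^165 >= 2^137, the claimed attack is no faster than the generic birthday attack, so this does not break collision resistance.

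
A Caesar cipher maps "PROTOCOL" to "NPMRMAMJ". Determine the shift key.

Step 1: Compare first letters: P (position 15) -> N (position 13).
Step 2: Shift = (13 - 15) mod 26 = 24.
The shift value is 24.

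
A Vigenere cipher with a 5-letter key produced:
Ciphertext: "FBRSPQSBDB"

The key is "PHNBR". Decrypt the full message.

Step 1: Key 'PHNBR' has length 5. Extended key: PHNBRPHNBR
Step 2: Decrypt each position:
  F(5) - P(15) = 16 = Q
  B(1) - H(7) = 20 = U
  R(17) - N(13) = 4 = E
  S(18) - B(1) = 17 = R
  P(15) - R(17) = 24 = Y
  Q(16) - P(15) = 1 = B
  S(18) - H(7) = 11 = L
  B(1) - N(13) = 14 = O
  D(3) - B(1) = 2 = C
  B(1) - R(17) = 10 = K
Plaintext: QUERYBLOCK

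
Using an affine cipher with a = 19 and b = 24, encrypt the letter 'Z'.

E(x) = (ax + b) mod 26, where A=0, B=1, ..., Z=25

Step 1: Convert 'Z' to number: x = 25.
Step 2: E(25) = (19 * 25 + 24) mod 26 = 499 mod 26 = 5.
Step 3: Convert 5 back to letter: F.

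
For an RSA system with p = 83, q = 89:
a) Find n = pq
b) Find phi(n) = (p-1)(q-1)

Step 1: n = p * q = 83 * 89 = 7387.
Step 2: phi(n) = (p-1)(q-1) = 82 * 88 = 7216.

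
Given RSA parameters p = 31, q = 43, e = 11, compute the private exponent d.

Step 1: n = 31 * 43 = 1333.
Step 2: phi(n) = 30 * 42 = 1260.
Step 3: Find d such that 11 * d = 1 (mod 1260).
Step 4: d = 11^(-1) mod 1260 = 1031.
Verification: 11 * 1031 = 11341 = 9 * 1260 + 1.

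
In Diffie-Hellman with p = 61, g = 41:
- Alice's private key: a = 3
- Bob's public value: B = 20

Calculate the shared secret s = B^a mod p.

Step 1: s = B^a mod p = 20^3 mod 61.
  20^1 mod 61 = 20
  20^2 mod 61 = (20 * 20) mod 61 = 34
  20^3 mod 61 = (34 * 20) mod 61 = 9
Result: shared secret = 9.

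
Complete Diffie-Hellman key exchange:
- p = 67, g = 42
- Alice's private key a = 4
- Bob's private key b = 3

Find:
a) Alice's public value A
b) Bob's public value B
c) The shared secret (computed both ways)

Step 1: A = g^a mod p = 42^4 mod 67 = 15.
Step 2: B = g^b mod p = 42^3 mod 67 = 53.
Step 3: Alice computes s = B^a mod p = 53^4 mod 67 = 25.
Step 4: Bob computes s = A^b mod p = 15^3 mod 67 = 25.
Both sides agree: shared secret = 25.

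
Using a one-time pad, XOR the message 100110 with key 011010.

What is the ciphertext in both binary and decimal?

Step 1: Write out the XOR operation bit by bit:
  Message: 100110
  Key:     011010
  XOR:     111100
Step 2: Convert to decimal: 111100 = 60.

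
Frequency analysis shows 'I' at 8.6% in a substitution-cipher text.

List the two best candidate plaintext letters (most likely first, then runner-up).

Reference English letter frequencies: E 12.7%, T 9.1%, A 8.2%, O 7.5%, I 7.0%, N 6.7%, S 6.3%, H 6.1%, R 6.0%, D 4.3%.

Step 1: Observed frequency of 'I' is 8.6%.
Step 2: Compute distances to each reference frequency and sort:
  A (8.2%): difference = 0.4% <-- BEST
  T (9.1%): difference = 0.5% <-- RUNNER-UP
  O (7.5%): difference = 1.1%
  I (7.0%): difference = 1.6%
  N (6.7%): difference = 1.9%
Step 3: Most likely is 'A' (8.2%, diff 0.4%); second most likely is 'T' (9.1%, diff 0.5%).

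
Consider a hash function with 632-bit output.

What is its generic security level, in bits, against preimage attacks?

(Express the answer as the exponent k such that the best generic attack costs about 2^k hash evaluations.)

Step 1: The hash has a 632-bit output.
Step 2: Preimage resistance means: given a digest h(x), it should be infeasible to find any input that hashes to it.
With a 632-bit output there are 2^632 possible digests, so a generic brute-force preimage search costs about 2^632 evaluations.
Step 3: Security level = 632 bits.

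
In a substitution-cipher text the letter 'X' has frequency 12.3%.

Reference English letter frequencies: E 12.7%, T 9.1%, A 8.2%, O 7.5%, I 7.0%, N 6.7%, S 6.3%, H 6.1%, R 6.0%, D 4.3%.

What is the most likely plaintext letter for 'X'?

Step 1: The observed frequency is 12.3%.
Step 2: Compare with English frequencies:
  E: 12.7% (difference: 0.4%) <-- closest
  T: 9.1% (difference: 3.2%)
  A: 8.2% (difference: 4.1%)
  O: 7.5% (difference: 4.8%)
  I: 7.0% (difference: 5.3%)
  N: 6.7% (difference: 5.6%)
  S: 6.3% (difference: 6.0%)
  H: 6.1% (difference: 6.2%)
  R: 6.0% (difference: 6.3%)
  D: 4.3% (difference: 8.0%)
Step 3: 'X' most likely represents 'E' (frequency 12.7%).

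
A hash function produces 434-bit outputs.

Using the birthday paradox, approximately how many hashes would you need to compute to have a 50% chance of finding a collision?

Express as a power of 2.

Step 1: The birthday paradox gives collision probability ~50% after sqrt(2^n) = 2^(n/2) hashes.
Step 2: For 434-bit output: 2^(434/2) = 2^217.
Step 3: Approximately 2^217 hash computations needed.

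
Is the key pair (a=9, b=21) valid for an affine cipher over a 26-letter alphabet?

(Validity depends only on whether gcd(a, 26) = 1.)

Step 1: Compute gcd(9, 26).
Step 2: gcd(9, 26) = 1.
Since gcd = 1, 9 is coprime with 26, so it is a valid key.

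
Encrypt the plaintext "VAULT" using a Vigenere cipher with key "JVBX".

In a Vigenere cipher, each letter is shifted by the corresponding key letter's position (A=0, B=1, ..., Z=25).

Step 1: Repeat key to match plaintext length:
  Plaintext: VAULT
  Key:       JVBXJ
Step 2: Encrypt each letter:
  V(21) + J(9) = (21+9) mod 26 = 4 = E
  A(0) + V(21) = (0+21) mod 26 = 21 = V
  U(20) + B(1) = (20+1) mod 26 = 21 = V
  L(11) + X(23) = (11+23) mod 26 = 8 = I
  T(19) + J(9) = (19+9) mod 26 = 2 = C
Ciphertext: EVVIC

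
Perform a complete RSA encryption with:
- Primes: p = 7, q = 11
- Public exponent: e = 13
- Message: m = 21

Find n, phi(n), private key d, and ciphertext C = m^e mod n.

Step 1: n = 7 * 11 = 77.
Step 2: phi(n) = (7-1)(11-1) = 6 * 10 = 60.
Step 3: Find d = 13^(-1) mod 60 = 37.
  Verify: 13 * 37 = 481 = 1 (mod 60).
Step 4: C = 21^13 mod 77 = 21.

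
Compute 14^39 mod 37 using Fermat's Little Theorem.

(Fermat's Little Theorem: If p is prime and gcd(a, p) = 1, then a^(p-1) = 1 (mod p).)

Step 1: Since 37 is prime, by Fermat's Little Theorem: 14^36 = 1 (mod 37).
Step 2: Reduce exponent: 39 mod 36 = 3.
Step 3: So 14^39 = 14^3 (mod 37).
Step 4: 14^3 mod 37 = 6.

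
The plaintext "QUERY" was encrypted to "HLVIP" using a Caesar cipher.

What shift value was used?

Step 1: Compare first letters: Q (position 16) -> H (position 7).
Step 2: Shift = (7 - 16) mod 26 = 17.
The shift value is 17.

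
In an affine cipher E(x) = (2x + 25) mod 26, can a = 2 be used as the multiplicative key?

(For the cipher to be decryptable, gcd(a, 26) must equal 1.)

Step 1: Compute gcd(2, 26).
Step 2: gcd(2, 26) = 2.
Since gcd = 2 != 1, 2 shares a common factor with 26, so it cannot be used.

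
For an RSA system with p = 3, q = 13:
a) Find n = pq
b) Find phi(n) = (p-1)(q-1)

Step 1: n = p * q = 3 * 13 = 39.
Step 2: phi(n) = (p-1)(q-1) = 2 * 12 = 24.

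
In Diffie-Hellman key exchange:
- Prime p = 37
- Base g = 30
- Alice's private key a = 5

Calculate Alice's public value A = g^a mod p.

Step 1: A = g^a mod p = 30^5 mod 37.
  30^1 mod 37 = 30
  30^2 mod 37 = (30 * 30) mod 37 = 12
  30^3 mod 37 = (12 * 30) mod 37 = 27
  30^4 mod 37 = (27 * 30) mod 37 = 33
  30^5 mod 37 = (33 * 30) mod 37 = 28
Result: A = 28.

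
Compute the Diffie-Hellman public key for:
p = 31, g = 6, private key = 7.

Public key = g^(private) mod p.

Step 1: A = g^a mod p = 6^7 mod 31.
  6^1 mod 31 = 6
  6^2 mod 31 = (6 * 6) mod 31 = 5
  6^3 mod 31 = (5 * 6) mod 31 = 30
  6^4 mod 31 = (30 * 6) mod 31 = 25
  6^5 mod 31 = (25 * 6) mod 31 = 26
  6^6 mod 31 = (26 * 6) mod 31 = 1
  6^7 mod 31 = (1 * 6) mod 31 = 6
Result: A = 6.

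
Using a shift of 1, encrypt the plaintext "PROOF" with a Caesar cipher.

Step 1: For each letter, shift forward by 1 positions (mod 26).
  P (position 15) -> position (15+1) mod 26 = 16 -> Q
  R (position 17) -> position (17+1) mod 26 = 18 -> S
  O (position 14) -> position (14+1) mod 26 = 15 -> P
  O (position 14) -> position (14+1) mod 26 = 15 -> P
  F (position 5) -> position (5+1) mod 26 = 6 -> G
Result: QSPPG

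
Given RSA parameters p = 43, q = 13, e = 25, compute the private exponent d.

Step 1: n = 43 * 13 = 559.
Step 2: phi(n) = 42 * 12 = 504.
Step 3: Find d such that 25 * d = 1 (mod 504).
Step 4: d = 25^(-1) mod 504 = 121.
Verification: 25 * 121 = 3025 = 6 * 504 + 1.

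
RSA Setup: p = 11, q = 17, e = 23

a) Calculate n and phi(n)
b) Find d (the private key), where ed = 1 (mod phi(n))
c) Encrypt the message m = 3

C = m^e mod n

Step 1: n = 11 * 17 = 187.
Step 2: phi(n) = (11-1)(17-1) = 10 * 16 = 160.
Step 3: Find d = 23^(-1) mod 160 = 7.
  Verify: 23 * 7 = 161 = 1 (mod 160).
Step 4: C = 3^23 mod 187 = 181.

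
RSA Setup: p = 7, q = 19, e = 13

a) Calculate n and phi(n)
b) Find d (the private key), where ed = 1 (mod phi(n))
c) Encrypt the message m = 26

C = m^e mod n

Step 1: n = 7 * 19 = 133.
Step 2: phi(n) = (7-1)(19-1) = 6 * 18 = 108.
Step 3: Find d = 13^(-1) mod 108 = 25.
  Verify: 13 * 25 = 325 = 1 (mod 108).
Step 4: C = 26^13 mod 133 = 26.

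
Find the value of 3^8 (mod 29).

Step 1: Compute 3^8 mod 29 step by step, reducing modulo 29 at each step.
  3^1 mod 29 = 3
  3^2 mod 29 = (3 * 3) mod 29 = 9
  3^3 mod 29 = (9 * 3) mod 29 = 27
  3^4 mod 29 = (27 * 3) mod 29 = 23
  3^5 mod 29 = (23 * 3) mod 29 = 11
  3^6 mod 29 = (11 * 3) mod 29 = 4
  3^7 mod 29 = (4 * 3) mod 29 = 12
  3^8 mod 29 = (12 * 3) mod 29 = 7
Step 2: Result = 7.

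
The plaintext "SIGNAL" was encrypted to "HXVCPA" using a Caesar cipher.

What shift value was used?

Step 1: Compare first letters: S (position 18) -> H (position 7).
Step 2: Shift = (7 - 18) mod 26 = 15.
The shift value is 15.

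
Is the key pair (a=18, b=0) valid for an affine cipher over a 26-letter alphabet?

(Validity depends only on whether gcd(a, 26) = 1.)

Step 1: Compute gcd(18, 26).
Step 2: gcd(18, 26) = 2.
Since gcd = 2 != 1, 18 shares a common factor with 26, so it cannot be used.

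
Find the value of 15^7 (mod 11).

Step 1: Compute 15^7 mod 11 step by step, reducing modulo 11 at each step.
  15^1 mod 11 = 4
  15^2 mod 11 = (4 * 15) mod 11 = 5
  15^3 mod 11 = (5 * 15) mod 11 = 9
  15^4 mod 11 = (9 * 15) mod 11 = 3
  15^5 mod 11 = (3 * 15) mod 11 = 1
  15^6 mod 11 = (1 * 15) mod 11 = 4
  15^7 mod 11 = (4 * 15) mod 11 = 5
Step 2: Result = 5.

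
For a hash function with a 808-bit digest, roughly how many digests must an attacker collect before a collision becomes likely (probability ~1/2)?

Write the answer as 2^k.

Step 1: The birthday paradox gives collision probability ~50% after sqrt(2^n) = 2^(n/2) hashes.
Step 2: For 808-bit output: 2^(808/2) = 2^404.
Step 3: Approximately 2^404 hash computations needed.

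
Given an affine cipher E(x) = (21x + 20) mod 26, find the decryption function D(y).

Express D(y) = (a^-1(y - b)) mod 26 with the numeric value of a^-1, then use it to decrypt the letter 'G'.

Step 1: Find a^-1, the modular inverse of 21 mod 26.
Step 2: We need 21 * a^-1 = 1 (mod 26).
Step 3: 21 * 5 = 105 = 4 * 26 + 1, so a^-1 = 5.
Step 4: D(y) = 5(y - 20) mod 26.
Step 5: Apply to 'G' (y = 6): D(6) = 5 * (6 - 20) mod 26 = 5 * -14 mod 26 = 8 -> 'I'.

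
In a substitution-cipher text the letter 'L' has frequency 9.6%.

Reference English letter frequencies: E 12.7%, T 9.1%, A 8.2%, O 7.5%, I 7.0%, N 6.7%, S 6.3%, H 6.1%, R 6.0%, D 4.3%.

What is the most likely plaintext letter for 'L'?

Step 1: The observed frequency is 9.6%.
Step 2: Compare with English frequencies:
  E: 12.7% (difference: 3.1%)
  T: 9.1% (difference: 0.5%) <-- closest
  A: 8.2% (difference: 1.4%)
  O: 7.5% (difference: 2.1%)
  I: 7.0% (difference: 2.6%)
  N: 6.7% (difference: 2.9%)
  S: 6.3% (difference: 3.3%)
  H: 6.1% (difference: 3.5%)
  R: 6.0% (difference: 3.6%)
  D: 4.3% (difference: 5.3%)
Step 3: 'L' most likely represents 'T' (frequency 9.1%).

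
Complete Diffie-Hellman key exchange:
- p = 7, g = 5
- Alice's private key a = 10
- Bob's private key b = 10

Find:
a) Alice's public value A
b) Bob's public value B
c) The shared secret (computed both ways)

Step 1: A = g^a mod p = 5^10 mod 7 = 2.
Step 2: B = g^b mod p = 5^10 mod 7 = 2.
Step 3: Alice computes s = B^a mod p = 2^10 mod 7 = 2.
Step 4: Bob computes s = A^b mod p = 2^10 mod 7 = 2.
Both sides agree: shared secret = 2.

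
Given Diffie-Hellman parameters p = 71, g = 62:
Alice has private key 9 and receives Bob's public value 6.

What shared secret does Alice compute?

Step 1: s = B^a mod p = 6^9 mod 71.
  6^1 mod 71 = 6
  6^2 mod 71 = (6 * 6) mod 71 = 36
  6^3 mod 71 = (36 * 6) mod 71 = 3
  6^4 mod 71 = (3 * 6) mod 71 = 18
  6^5 mod 71 = (18 * 6) mod 71 = 37
  6^6 mod 71 = (37 * 6) mod 71 = 9
  6^7 mod 71 = (9 * 6) mod 71 = 54
  6^8 mod 71 = (54 * 6) mod 71 = 40
  6^9 mod 71 = (40 * 6) mod 71 = 27
Result: shared secret = 27.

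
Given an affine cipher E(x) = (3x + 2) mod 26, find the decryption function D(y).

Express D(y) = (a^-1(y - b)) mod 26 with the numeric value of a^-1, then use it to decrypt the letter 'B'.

Step 1: Find a^-1, the modular inverse of 3 mod 26.
Step 2: We need 3 * a^-1 = 1 (mod 26).
Step 3: 3 * 9 = 27 = 1 * 26 + 1, so a^-1 = 9.
Step 4: D(y) = 9(y - 2) mod 26.
Step 5: Apply to 'B' (y = 1): D(1) = 9 * (1 - 2) mod 26 = 9 * -1 mod 26 = 17 -> 'R'.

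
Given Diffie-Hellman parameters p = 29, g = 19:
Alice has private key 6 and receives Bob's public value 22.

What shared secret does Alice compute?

Step 1: s = B^a mod p = 22^6 mod 29.
  22^1 mod 29 = 22
  22^2 mod 29 = (22 * 22) mod 29 = 20
  22^3 mod 29 = (20 * 22) mod 29 = 5
  22^4 mod 29 = (5 * 22) mod 29 = 23
  22^5 mod 29 = (23 * 22) mod 29 = 13
  22^6 mod 29 = (13 * 22) mod 29 = 25
Result: shared secret = 25.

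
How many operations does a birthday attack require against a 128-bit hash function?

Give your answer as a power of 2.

Step 1: The birthday paradox gives collision probability ~50% after sqrt(2^n) = 2^(n/2) hashes.
Step 2: For 128-bit output: 2^(128/2) = 2^64.
Step 3: Approximately 2^64 hash computations needed.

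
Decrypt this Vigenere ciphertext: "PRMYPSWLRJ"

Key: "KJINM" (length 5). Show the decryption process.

Step 1: Key 'KJINM' has length 5. Extended key: KJINMKJINM
Step 2: Decrypt each position:
  P(15) - K(10) = 5 = F
  R(17) - J(9) = 8 = I
  M(12) - I(8) = 4 = E
  Y(24) - N(13) = 11 = L
  P(15) - M(12) = 3 = D
  S(18) - K(10) = 8 = I
  W(22) - J(9) = 13 = N
  L(11) - I(8) = 3 = D
  R(17) - N(13) = 4 = E
  J(9) - M(12) = 23 = X
Plaintext: FIELDINDEX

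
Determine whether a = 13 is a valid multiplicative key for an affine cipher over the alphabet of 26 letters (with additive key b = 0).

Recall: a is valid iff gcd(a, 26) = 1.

Step 1: Compute gcd(13, 26).
Step 2: gcd(13, 26) = 13.
Since gcd = 13 != 1, 13 shares a common factor with 26, so it cannot be used.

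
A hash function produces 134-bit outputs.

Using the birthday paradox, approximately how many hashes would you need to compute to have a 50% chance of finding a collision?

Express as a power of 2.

Step 1: The birthday paradox gives collision probability ~50% after sqrt(2^n) = 2^(n/2) hashes.
Step 2: For 134-bit output: 2^(134/2) = 2^67.
Step 3: Approximately 2^67 hash computations needed.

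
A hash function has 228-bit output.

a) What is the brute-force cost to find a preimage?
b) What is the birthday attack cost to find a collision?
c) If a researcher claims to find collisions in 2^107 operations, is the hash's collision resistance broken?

Step 1: Preimage resistance requires brute-force of 2^228 operations.
Step 2: Collision resistance (birthday bound) = 2^(228/2) = 2^114.
Step 3: The claimed attack costs 2^107 operations.
Step 4: Since 2^107 < 2^114, the claimed attack beats the generic birthday bound, so collision resistance is broken.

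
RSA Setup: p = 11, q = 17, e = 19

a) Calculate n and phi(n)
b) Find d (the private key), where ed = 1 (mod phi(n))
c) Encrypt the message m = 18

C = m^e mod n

Step 1: n = 11 * 17 = 187.
Step 2: phi(n) = (11-1)(17-1) = 10 * 16 = 160.
Step 3: Find d = 19^(-1) mod 160 = 59.
  Verify: 19 * 59 = 1121 = 1 (mod 160).
Step 4: C = 18^19 mod 187 = 52.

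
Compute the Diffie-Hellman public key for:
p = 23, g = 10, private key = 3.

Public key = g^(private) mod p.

Step 1: A = g^a mod p = 10^3 mod 23.
  10^1 mod 23 = 10
  10^2 mod 23 = (10 * 10) mod 23 = 8
  10^3 mod 23 = (8 * 10) mod 23 = 11
Result: A = 11.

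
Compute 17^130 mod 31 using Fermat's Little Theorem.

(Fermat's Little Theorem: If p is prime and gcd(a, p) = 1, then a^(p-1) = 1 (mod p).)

Step 1: Since 31 is prime, by Fermat's Little Theorem: 17^30 = 1 (mod 31).
Step 2: Reduce exponent: 130 mod 30 = 10.
Step 3: So 17^130 = 17^10 (mod 31).
Step 4: 17^10 mod 31 = 25.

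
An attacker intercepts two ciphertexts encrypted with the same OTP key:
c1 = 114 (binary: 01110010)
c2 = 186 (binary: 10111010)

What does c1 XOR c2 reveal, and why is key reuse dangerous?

Step 1: c1 XOR c2 = (m1 XOR k) XOR (m2 XOR k).
Step 2: By XOR associativity/commutativity: = m1 XOR m2 XOR k XOR k = m1 XOR m2.
Step 3: 01110010 XOR 10111010 = 11001000 = 200.
Step 4: The key cancels out! An attacker learns m1 XOR m2 = 200, revealing the relationship between plaintexts.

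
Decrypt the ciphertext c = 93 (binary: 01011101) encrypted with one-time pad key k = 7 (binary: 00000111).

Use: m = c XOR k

Step 1: XOR ciphertext with key:
  Ciphertext: 01011101
  Key:        00000111
  XOR:        01011010
Step 2: Plaintext = 01011010 = 90 in decimal.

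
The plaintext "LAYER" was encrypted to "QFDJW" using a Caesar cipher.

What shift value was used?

Step 1: Compare first letters: L (position 11) -> Q (position 16).
Step 2: Shift = (16 - 11) mod 26 = 5.
The shift value is 5.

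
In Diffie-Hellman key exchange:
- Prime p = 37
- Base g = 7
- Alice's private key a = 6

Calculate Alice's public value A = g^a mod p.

Step 1: A = g^a mod p = 7^6 mod 37.
  7^1 mod 37 = 7
  7^2 mod 37 = (7 * 7) mod 37 = 12
  7^3 mod 37 = (12 * 7) mod 37 = 10
  7^4 mod 37 = (10 * 7) mod 37 = 33
  7^5 mod 37 = (33 * 7) mod 37 = 9
  7^6 mod 37 = (9 * 7) mod 37 = 26
Result: A = 26.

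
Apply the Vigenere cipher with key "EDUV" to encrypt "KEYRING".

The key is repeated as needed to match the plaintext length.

Step 1: Repeat key to match plaintext length:
  Plaintext: KEYRING
  Key:       EDUVEDU
Step 2: Encrypt each letter:
  K(10) + E(4) = (10+4) mod 26 = 14 = O
  E(4) + D(3) = (4+3) mod 26 = 7 = H
  Y(24) + U(20) = (24+20) mod 26 = 18 = S
  R(17) + V(21) = (17+21) mod 26 = 12 = M
  I(8) + E(4) = (8+4) mod 26 = 12 = M
  N(13) + D(3) = (13+3) mod 26 = 16 = Q
  G(6) + U(20) = (6+20) mod 26 = 0 = A
Ciphertext: OHSMMQA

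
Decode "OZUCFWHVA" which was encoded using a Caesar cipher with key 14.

Step 1: Reverse the shift by subtracting 14 from each letter position.
  O (position 14) -> position (14-14) mod 26 = 0 -> A
  Z (position 25) -> position (25-14) mod 26 = 11 -> L
  U (position 20) -> position (20-14) mod 26 = 6 -> G
  C (position 2) -> position (2-14) mod 26 = 14 -> O
  F (position 5) -> position (5-14) mod 26 = 17 -> R
  W (position 22) -> position (22-14) mod 26 = 8 -> I
  H (position 7) -> position (7-14) mod 26 = 19 -> T
  V (position 21) -> position (21-14) mod 26 = 7 -> H
  A (position 0) -> position (0-14) mod 26 = 12 -> M
Decrypted message: ALGORITHM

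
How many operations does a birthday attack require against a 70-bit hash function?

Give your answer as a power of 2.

Step 1: The birthday paradox gives collision probability ~50% after sqrt(2^n) = 2^(n/2) hashes.
Step 2: For 70-bit output: 2^(70/2) = 2^35.
Step 3: Approximately 2^35 hash computations needed.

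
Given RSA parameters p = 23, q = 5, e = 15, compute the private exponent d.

Step 1: n = 23 * 5 = 115.
Step 2: phi(n) = 22 * 4 = 88.
Step 3: Find d such that 15 * d = 1 (mod 88).
Step 4: d = 15^(-1) mod 88 = 47.
Verification: 15 * 47 = 705 = 8 * 88 + 1.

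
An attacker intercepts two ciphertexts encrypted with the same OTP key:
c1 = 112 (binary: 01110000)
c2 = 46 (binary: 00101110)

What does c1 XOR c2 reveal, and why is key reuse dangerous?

Step 1: c1 XOR c2 = (m1 XOR k) XOR (m2 XOR k).
Step 2: By XOR associativity/commutativity: = m1 XOR m2 XOR k XOR k = m1 XOR m2.
Step 3: 01110000 XOR 00101110 = 01011110 = 94.
Step 4: The key cancels out! An attacker learns m1 XOR m2 = 94, revealing the relationship between plaintexts.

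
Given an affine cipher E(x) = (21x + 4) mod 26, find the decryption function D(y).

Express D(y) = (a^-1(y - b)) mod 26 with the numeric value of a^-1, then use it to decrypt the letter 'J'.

Step 1: Find a^-1, the modular inverse of 21 mod 26.
Step 2: We need 21 * a^-1 = 1 (mod 26).
Step 3: 21 * 5 = 105 = 4 * 26 + 1, so a^-1 = 5.
Step 4: D(y) = 5(y - 4) mod 26.
Step 5: Apply to 'J' (y = 9): D(9) = 5 * (9 - 4) mod 26 = 5 * 5 mod 26 = 25 -> 'Z'.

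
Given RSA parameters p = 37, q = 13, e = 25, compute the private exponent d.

Step 1: n = 37 * 13 = 481.
Step 2: phi(n) = 36 * 12 = 432.
Step 3: Find d such that 25 * d = 1 (mod 432).
Step 4: d = 25^(-1) mod 432 = 121.
Verification: 25 * 121 = 3025 = 7 * 432 + 1.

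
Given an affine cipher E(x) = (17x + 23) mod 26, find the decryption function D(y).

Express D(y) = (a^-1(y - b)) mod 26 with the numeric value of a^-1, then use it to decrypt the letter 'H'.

Step 1: Find a^-1, the modular inverse of 17 mod 26.
Step 2: We need 17 * a^-1 = 1 (mod 26).
Step 3: 17 * 23 = 391 = 15 * 26 + 1, so a^-1 = 23.
Step 4: D(y) = 23(y - 23) mod 26.
Step 5: Apply to 'H' (y = 7): D(7) = 23 * (7 - 23) mod 26 = 23 * -16 mod 26 = 22 -> 'W'.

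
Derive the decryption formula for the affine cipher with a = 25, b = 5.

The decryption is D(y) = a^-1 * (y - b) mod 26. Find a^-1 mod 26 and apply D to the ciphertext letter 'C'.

Step 1: Find a^-1, the modular inverse of 25 mod 26.
Step 2: We need 25 * a^-1 = 1 (mod 26).
Step 3: 25 * 25 = 625 = 24 * 26 + 1, so a^-1 = 25.
Step 4: D(y) = 25(y - 5) mod 26.
Step 5: Apply to 'C' (y = 2): D(2) = 25 * (2 - 5) mod 26 = 25 * -3 mod 26 = 3 -> 'D'.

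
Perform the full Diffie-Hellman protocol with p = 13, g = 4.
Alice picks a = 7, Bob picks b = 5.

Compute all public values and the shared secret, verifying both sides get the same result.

Step 1: A = g^a mod p = 4^7 mod 13 = 4.
Step 2: B = g^b mod p = 4^5 mod 13 = 10.
Step 3: Alice computes s = B^a mod p = 10^7 mod 13 = 10.
Step 4: Bob computes s = A^b mod p = 4^5 mod 13 = 10.
Both sides agree: shared secret = 10.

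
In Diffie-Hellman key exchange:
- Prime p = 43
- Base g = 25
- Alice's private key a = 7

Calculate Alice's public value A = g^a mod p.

Step 1: A = g^a mod p = 25^7 mod 43.
  25^1 mod 43 = 25
  25^2 mod 43 = (25 * 25) mod 43 = 23
  25^3 mod 43 = (23 * 25) mod 43 = 16
  25^4 mod 43 = (16 * 25) mod 43 = 13
  25^5 mod 43 = (13 * 25) mod 43 = 24
  25^6 mod 43 = (24 * 25) mod 43 = 41
  25^7 mod 43 = (41 * 25) mod 43 = 36
Result: A = 36.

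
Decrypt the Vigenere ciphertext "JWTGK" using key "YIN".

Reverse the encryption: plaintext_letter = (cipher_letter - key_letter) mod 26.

Step 1: Extend key: YINYI
Step 2: Decrypt each letter (c - k) mod 26:
  J(9) - Y(24) = (9-24) mod 26 = 11 = L
  W(22) - I(8) = (22-8) mod 26 = 14 = O
  T(19) - N(13) = (19-13) mod 26 = 6 = G
  G(6) - Y(24) = (6-24) mod 26 = 8 = I
  K(10) - I(8) = (10-8) mod 26 = 2 = C
Plaintext: LOGIC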